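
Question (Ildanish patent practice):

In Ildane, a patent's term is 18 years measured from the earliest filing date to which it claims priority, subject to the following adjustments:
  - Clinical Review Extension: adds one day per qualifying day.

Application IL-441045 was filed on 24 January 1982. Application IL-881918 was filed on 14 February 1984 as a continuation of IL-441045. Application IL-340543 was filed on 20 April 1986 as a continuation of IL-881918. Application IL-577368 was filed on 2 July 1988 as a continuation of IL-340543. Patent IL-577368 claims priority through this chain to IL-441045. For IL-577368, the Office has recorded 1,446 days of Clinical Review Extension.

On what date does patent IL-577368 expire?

Earliest priority filing: 24 January 1982.
Base term: 24 January 1982 + 18 years → 24 January 2000.
Clinical Review Extension: +1446 days → 9 January 2004.

2004-01-09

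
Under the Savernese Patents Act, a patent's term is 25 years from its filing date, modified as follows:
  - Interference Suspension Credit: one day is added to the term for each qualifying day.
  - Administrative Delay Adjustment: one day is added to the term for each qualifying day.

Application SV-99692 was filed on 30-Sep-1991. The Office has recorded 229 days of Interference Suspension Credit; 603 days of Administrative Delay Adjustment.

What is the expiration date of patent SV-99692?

2019-01-10

Base term: filing date + 25 years → 30 September 2016.
Interference Suspension Credit: +229 days → 17 May 2017.
Administrative Delay Adjustment: +603 days → 10 January 2019.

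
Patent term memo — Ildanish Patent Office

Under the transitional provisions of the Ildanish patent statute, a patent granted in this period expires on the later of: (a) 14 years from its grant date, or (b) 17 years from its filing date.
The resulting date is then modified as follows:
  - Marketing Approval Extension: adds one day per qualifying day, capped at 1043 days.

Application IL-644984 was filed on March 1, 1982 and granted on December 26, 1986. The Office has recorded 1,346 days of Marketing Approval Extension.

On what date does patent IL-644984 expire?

2003-11-04

(a) grant + 14 years → 26 December 2000.
(b) filing + 17 years → 1 March 1999.
Later of the two: 26 December 2000.
Marketing Approval Extension: 1346 days claimed exceeds the 1043-day cap, so +1043 days → 4 November 2003.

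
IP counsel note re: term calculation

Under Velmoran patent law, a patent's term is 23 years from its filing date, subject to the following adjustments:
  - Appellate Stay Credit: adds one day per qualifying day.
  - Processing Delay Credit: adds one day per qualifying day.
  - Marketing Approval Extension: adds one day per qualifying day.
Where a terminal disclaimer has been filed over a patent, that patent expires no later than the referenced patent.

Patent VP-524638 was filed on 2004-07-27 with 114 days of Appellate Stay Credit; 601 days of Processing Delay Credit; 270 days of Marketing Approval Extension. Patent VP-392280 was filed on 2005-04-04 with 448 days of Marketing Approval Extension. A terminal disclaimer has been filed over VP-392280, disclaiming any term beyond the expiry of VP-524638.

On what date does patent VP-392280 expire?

Natural term of VP-392280:
  Base: filing + 23 years → 4 April 2028.
  Marketing Approval Extension: +448 days → 26 June 2029.
Expiry of referenced patent VP-524638:
  Base: filing + 23 years → 27 July 2027.
  Appellate Stay Credit: +114 days → 18 November 2027.
  Processing Delay Credit: +601 days → 11 July 2029.
  Marketing Approval Extension: +270 days → 7 April 2030.
Terminal disclaimer: VP-392280 expires on the earlier of 26 June 2029 and 7 April 2030.

June 26, 2029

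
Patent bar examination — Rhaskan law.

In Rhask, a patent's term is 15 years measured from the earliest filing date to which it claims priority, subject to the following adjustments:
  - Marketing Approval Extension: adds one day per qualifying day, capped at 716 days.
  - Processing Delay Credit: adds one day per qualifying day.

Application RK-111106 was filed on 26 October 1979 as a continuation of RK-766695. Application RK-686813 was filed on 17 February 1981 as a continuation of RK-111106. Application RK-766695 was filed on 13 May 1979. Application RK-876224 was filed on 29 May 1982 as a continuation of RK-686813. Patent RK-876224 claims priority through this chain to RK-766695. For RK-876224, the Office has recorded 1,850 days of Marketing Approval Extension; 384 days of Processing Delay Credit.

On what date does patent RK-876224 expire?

Earliest priority filing: 13 May 1979.
Base term: 13 May 1979 + 15 years → 13 May 1994.
Marketing Approval Extension: 1850 days claimed exceeds the 716-day cap, so +716 days → 28 April 1996.
Processing Delay Credit: +384 days → 17 May 1997.

1997-05-17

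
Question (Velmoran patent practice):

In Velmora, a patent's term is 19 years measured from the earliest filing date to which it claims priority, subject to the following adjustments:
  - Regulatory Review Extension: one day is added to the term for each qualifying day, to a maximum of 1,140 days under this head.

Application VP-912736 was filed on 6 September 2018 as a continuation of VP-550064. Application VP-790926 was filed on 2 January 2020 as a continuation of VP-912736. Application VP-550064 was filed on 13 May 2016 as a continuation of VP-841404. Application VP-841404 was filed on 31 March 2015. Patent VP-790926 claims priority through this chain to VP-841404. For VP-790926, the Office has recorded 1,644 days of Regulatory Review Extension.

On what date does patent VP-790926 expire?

2037-05-14

Earliest priority filing: 31 March 2015.
Base term: 31 March 2015 + 19 years → 31 March 2034.
Regulatory Review Extension: 1644 days claimed exceeds the 1140-day cap, so +1140 days → 14 May 2037.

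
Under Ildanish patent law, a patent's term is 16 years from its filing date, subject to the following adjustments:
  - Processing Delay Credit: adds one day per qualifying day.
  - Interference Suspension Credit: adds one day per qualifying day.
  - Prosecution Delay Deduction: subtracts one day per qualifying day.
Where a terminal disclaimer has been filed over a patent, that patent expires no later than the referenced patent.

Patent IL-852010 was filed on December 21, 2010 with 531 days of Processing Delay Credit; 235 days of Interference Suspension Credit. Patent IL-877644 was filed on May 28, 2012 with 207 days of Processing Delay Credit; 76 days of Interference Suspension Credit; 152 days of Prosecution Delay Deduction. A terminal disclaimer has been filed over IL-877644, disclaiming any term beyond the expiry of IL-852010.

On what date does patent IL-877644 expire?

October 6, 2028

Natural term of IL-877644:
  Base: filing + 16 years → 28 May 2028.
  Processing Delay Credit: +207 days → 21 December 2028.
  Interference Suspension Credit: +76 days → 7 March 2029.
  Prosecution Delay Deduction: −152 days → 6 October 2028.
Expiry of referenced patent IL-852010:
  Base: filing + 16 years → 21 December 2026.
  Processing Delay Credit: +531 days → 4 June 2028.
  Interference Suspension Credit: +235 days → 25 January 2029.
Terminal disclaimer: IL-877644 expires on the earlier of 6 October 2028 and 25 January 2029.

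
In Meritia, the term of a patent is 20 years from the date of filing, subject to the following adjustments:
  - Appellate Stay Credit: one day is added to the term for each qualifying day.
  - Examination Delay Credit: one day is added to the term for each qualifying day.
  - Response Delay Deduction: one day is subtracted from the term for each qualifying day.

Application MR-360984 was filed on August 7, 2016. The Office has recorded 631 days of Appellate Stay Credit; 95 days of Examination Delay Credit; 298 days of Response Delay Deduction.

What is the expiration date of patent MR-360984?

Base term: filing date + 20 years → 7 August 2036.
Appellate Stay Credit: +631 days → 30 April 2038.
Examination Delay Credit: +95 days → 3 August 2038.
Response Delay Deduction: −298 days → 9 October 2037.

October 9, 2037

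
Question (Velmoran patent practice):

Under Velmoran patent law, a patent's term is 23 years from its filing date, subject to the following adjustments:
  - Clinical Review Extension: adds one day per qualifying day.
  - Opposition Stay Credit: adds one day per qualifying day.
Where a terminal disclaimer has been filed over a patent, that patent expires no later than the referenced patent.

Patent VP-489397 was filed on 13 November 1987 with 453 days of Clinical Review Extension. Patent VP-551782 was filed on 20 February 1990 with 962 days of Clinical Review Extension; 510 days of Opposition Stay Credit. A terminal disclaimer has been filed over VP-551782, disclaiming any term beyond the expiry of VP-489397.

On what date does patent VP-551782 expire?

Natural term of VP-551782:
  Base: filing + 23 years → 20 February 2013.
  Clinical Review Extension: +962 days → 10 October 2015.
  Opposition Stay Credit: +510 days → 3 March 2017.
Expiry of referenced patent VP-489397:
  Base: filing + 23 years → 13 November 2010.
  Clinical Review Extension: +453 days → 9 February 2012.
Terminal disclaimer: VP-551782 expires on the earlier of 3 March 2017 and 9 February 2012.

2012-02-09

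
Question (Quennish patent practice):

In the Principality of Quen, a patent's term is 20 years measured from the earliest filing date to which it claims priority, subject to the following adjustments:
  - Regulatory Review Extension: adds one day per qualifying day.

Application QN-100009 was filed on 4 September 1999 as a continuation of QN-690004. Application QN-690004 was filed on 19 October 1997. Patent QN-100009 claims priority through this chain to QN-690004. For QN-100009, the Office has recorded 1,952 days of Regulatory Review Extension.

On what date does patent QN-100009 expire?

February 22, 2023

Earliest priority filing: 19 October 1997.
Base term: 19 October 1997 + 20 years → 19 October 2017.
Regulatory Review Extension: +1952 days → 22 February 2023.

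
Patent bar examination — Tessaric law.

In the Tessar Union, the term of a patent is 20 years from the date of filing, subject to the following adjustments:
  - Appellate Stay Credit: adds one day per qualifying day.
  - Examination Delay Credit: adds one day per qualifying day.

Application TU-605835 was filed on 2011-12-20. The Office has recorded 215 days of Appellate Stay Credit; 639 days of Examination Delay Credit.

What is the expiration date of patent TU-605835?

Base term: filing date + 20 years → 20 December 2031.
Appellate Stay Credit: +215 days → 22 July 2032.
Examination Delay Credit: +639 days → 22 April 2034.

April 22, 2034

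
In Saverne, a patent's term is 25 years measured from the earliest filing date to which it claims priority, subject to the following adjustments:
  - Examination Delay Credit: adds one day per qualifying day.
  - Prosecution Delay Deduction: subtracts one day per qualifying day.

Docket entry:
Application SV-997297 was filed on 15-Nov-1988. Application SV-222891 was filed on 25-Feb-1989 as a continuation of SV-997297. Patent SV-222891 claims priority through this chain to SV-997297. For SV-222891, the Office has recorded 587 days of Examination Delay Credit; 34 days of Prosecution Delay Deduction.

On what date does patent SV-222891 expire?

May 22, 2015

Earliest priority filing: 15 November 1988.
Base term: 15 November 1988 + 25 years → 15 November 2013.
Examination Delay Credit: +587 days → 25 June 2015.
Prosecution Delay Deduction: −34 days → 22 May 2015.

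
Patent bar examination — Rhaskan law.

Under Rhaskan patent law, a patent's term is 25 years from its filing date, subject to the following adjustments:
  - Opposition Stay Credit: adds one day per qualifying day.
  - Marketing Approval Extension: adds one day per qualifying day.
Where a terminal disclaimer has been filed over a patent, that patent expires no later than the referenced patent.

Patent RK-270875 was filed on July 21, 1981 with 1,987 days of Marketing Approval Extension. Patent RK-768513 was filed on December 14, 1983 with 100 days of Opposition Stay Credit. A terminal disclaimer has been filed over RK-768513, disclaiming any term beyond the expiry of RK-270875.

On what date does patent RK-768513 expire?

March 24, 2009

Natural term of RK-768513:
  Base: filing + 25 years → 14 December 2008.
  Opposition Stay Credit: +100 days → 24 March 2009.
Expiry of referenced patent RK-270875:
  Base: filing + 25 years → 21 July 2006.
  Marketing Approval Extension: +1987 days → 29 December 2011.
Terminal disclaimer: RK-768513 expires on the earlier of 24 March 2009 and 29 December 2011.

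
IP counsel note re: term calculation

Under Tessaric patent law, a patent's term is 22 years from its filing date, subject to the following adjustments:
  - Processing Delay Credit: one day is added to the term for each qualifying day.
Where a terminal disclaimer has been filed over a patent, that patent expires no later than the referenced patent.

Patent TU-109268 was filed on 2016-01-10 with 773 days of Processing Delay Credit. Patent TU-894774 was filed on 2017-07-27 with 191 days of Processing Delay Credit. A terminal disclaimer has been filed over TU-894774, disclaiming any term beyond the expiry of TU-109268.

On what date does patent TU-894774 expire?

Natural term of TU-894774:
  Base: filing + 22 years → 27 July 2039.
  Processing Delay Credit: +191 days → 3 February 2040.
Expiry of referenced patent TU-109268:
  Base: filing + 22 years → 10 January 2038.
  Processing Delay Credit: +773 days → 22 February 2040.
Terminal disclaimer: TU-894774 expires on the earlier of 3 February 2040 and 22 February 2040.

2040-02-03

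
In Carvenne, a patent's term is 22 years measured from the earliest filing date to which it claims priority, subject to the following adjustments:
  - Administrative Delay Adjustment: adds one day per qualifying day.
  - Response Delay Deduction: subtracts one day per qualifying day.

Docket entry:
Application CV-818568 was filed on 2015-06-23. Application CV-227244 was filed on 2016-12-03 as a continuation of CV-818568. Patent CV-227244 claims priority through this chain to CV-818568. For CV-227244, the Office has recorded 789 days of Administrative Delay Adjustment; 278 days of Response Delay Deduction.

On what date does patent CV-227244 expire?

2038-11-16

Earliest priority filing: 23 June 2015.
Base term: 23 June 2015 + 22 years → 23 June 2037.
Administrative Delay Adjustment: +789 days → 21 August 2039.
Response Delay Deduction: −278 days → 16 November 2038.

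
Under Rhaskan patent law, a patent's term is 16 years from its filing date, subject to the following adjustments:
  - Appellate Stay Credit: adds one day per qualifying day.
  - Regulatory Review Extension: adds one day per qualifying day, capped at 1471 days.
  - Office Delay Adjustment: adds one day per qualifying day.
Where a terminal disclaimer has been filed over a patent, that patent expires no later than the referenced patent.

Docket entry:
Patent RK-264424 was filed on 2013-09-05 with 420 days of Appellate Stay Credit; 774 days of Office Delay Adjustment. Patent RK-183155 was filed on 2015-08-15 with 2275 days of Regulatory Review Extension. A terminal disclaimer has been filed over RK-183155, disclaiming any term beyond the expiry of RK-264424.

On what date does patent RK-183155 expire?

Natural term of RK-183155:
  Base: filing + 16 years → 15 August 2031.
  Regulatory Review Extension: 2275 days claimed exceeds the 1471-day cap, so +1471 days → 25 August 2035.
Expiry of referenced patent RK-264424:
  Base: filing + 16 years → 5 September 2029.
  Appellate Stay Credit: +420 days → 30 October 2030.
  Office Delay Adjustment: +774 days → 12 December 2032.
Terminal disclaimer: RK-183155 expires on the earlier of 25 August 2035 and 12 December 2032.

2032-12-12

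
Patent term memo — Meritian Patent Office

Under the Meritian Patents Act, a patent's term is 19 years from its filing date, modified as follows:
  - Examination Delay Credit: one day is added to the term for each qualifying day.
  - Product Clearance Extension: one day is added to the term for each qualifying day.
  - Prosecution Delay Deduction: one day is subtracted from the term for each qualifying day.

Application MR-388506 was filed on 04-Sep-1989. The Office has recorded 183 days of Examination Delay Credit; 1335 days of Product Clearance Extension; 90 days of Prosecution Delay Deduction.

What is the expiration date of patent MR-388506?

2012-08-02

Base term: filing date + 19 years → 4 September 2008.
Examination Delay Credit: +183 days → 6 March 2009.
Product Clearance Extension: +1335 days → 31 October 2012.
Prosecution Delay Deduction: −90 days → 2 August 2012.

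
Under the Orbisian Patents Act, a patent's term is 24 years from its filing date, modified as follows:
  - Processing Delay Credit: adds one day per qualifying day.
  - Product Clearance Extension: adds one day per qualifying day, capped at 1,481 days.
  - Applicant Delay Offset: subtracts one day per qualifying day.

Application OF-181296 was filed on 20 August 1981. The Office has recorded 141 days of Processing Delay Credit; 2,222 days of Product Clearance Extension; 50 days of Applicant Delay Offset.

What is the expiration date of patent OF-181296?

December 9, 2009

Base term: filing date + 24 years → 20 August 2005.
Processing Delay Credit: +141 days → 8 January 2006.
Product Clearance Extension: 2222 days claimed exceeds the 1481-day cap, so +1481 days → 28 January 2010.
Applicant Delay Offset: −50 days → 9 December 2009.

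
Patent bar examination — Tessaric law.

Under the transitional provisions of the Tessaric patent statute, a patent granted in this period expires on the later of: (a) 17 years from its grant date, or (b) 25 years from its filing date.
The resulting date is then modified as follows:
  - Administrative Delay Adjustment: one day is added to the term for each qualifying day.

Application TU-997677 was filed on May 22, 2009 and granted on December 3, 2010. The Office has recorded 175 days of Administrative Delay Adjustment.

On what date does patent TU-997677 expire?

(a) grant + 17 years → 3 December 2027.
(b) filing + 25 years → 22 May 2034.
Later of the two: 22 May 2034.
Administrative Delay Adjustment: +175 days → 13 November 2034.

2034-11-13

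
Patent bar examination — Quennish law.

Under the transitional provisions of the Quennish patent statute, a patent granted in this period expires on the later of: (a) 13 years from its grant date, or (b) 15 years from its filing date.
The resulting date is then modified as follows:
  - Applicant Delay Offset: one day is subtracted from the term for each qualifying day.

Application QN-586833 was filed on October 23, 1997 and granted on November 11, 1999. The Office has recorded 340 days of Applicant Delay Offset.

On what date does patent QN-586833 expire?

(a) grant + 13 years → 11 November 2012.
(b) filing + 15 years → 23 October 2012.
Later of the two: 11 November 2012.
Applicant Delay Offset: −340 days → 7 December 2011.

December 7, 2011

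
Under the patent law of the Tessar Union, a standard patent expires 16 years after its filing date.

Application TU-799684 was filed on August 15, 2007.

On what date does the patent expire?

Filing date + 16 years → 15 August 2023.

August 15, 2023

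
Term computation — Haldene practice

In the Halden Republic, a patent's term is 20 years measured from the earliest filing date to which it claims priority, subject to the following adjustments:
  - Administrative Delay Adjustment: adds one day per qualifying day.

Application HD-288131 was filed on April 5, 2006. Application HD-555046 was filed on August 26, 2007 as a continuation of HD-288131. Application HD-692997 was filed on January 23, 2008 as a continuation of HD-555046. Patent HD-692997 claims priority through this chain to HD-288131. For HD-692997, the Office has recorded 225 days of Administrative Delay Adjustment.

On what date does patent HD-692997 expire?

Earliest priority filing: 5 April 2006.
Base term: 5 April 2006 + 20 years → 5 April 2026.
Administrative Delay Adjustment: +225 days → 16 November 2026.

2026-11-16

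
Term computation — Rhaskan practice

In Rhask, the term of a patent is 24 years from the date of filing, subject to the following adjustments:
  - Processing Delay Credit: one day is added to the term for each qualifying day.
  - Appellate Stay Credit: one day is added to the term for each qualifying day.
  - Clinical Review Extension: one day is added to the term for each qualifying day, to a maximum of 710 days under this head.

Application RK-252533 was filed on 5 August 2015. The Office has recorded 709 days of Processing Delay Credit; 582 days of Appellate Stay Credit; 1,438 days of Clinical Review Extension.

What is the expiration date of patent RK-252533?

Base term: filing date + 24 years → 5 August 2039.
Processing Delay Credit: +709 days → 14 July 2041.
Appellate Stay Credit: +582 days → 16 February 2043.
Clinical Review Extension: 1438 days claimed exceeds the 710-day cap, so +710 days → 26 January 2045.

2045-01-26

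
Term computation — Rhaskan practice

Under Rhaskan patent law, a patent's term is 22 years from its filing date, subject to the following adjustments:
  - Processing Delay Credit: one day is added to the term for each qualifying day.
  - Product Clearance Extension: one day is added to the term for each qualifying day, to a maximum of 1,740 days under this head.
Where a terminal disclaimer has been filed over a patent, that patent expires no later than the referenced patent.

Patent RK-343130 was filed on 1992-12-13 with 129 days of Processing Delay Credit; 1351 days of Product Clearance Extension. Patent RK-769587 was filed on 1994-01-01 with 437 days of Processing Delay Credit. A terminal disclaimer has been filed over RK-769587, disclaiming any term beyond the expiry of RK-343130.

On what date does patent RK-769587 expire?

Natural term of RK-769587:
  Base: filing + 22 years → 1 January 2016.
  Processing Delay Credit: +437 days → 13 March 2017.
Expiry of referenced patent RK-343130:
  Base: filing + 22 years → 13 December 2014.
  Processing Delay Credit: +129 days → 21 April 2015.
  Product Clearance Extension: 1351 days (within the 1740-day cap) → +1351 days → 1 January 2019.
Terminal disclaimer: RK-769587 expires on the earlier of 13 March 2017 and 1 January 2019.

2017-03-13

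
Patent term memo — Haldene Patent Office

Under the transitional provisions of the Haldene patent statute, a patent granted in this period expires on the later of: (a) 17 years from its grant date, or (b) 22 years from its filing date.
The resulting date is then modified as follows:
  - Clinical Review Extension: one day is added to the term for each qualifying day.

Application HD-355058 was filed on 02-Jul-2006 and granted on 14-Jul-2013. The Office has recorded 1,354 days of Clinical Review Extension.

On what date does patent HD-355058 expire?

(a) grant + 17 years → 14 July 2030.
(b) filing + 22 years → 2 July 2028.
Later of the two: 14 July 2030.
Clinical Review Extension: +1354 days → 29 March 2034.

2034-03-29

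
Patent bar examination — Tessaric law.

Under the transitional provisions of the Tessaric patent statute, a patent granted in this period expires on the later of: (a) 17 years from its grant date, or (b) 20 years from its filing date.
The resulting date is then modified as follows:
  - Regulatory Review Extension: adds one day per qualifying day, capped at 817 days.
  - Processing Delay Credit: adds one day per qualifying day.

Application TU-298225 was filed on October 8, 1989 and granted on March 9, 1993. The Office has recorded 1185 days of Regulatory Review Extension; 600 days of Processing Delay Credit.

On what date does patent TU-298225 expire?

January 24, 2014

(a) grant + 17 years → 9 March 2010.
(b) filing + 20 years → 8 October 2009.
Later of the two: 9 March 2010.
Regulatory Review Extension: 1185 days claimed exceeds the 817-day cap, so +817 days → 3 June 2012.
Processing Delay Credit: +600 days → 24 January 2014.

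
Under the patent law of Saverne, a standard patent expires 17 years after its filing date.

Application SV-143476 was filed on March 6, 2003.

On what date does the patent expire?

March 6, 2020

Filing date + 17 years → 6 March 2020.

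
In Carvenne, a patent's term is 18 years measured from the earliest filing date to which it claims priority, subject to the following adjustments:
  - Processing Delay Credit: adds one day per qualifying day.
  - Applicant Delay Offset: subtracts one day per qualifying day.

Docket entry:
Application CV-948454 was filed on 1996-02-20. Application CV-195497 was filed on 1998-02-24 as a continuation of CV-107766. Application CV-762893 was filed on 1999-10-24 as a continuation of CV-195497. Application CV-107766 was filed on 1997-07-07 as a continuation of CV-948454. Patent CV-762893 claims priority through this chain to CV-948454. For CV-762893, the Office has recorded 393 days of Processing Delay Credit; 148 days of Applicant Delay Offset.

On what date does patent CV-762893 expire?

2014-10-23

Earliest priority filing: 20 February 1996.
Base term: 20 February 1996 + 18 years → 20 February 2014.
Processing Delay Credit: +393 days → 20 March 2015.
Applicant Delay Offset: −148 days → 23 October 2014.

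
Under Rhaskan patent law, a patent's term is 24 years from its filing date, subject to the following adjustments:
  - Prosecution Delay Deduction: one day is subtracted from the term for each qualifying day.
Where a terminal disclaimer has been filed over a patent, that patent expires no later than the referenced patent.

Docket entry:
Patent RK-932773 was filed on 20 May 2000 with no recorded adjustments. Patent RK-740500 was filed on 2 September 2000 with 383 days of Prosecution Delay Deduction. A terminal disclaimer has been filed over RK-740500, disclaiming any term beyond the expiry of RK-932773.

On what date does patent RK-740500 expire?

August 16, 2023

Natural term of RK-740500:
  Base: filing + 24 years → 2 September 2024.
  Prosecution Delay Deduction: −383 days → 16 August 2023.
Expiry of referenced patent RK-932773:
  Base: filing + 24 years → 20 May 2024.
Terminal disclaimer: RK-740500 expires on the earlier of 16 August 2023 and 20 May 2024.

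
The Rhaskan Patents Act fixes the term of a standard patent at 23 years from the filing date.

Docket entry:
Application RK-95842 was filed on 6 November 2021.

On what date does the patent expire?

2044-11-06

Filing date + 23 years → 6 November 2044.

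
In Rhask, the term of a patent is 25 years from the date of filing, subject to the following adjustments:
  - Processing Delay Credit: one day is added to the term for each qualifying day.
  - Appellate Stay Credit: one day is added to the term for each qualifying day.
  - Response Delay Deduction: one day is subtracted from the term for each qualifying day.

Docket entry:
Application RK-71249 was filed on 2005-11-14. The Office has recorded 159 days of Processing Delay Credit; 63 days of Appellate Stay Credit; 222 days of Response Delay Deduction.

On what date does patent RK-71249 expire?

Base term: filing date + 25 years → 14 November 2030.
Processing Delay Credit: +159 days → 22 April 2031.
Appellate Stay Credit: +63 days → 24 June 2031.
Response Delay Deduction: −222 days → 14 November 2030.

November 14, 2030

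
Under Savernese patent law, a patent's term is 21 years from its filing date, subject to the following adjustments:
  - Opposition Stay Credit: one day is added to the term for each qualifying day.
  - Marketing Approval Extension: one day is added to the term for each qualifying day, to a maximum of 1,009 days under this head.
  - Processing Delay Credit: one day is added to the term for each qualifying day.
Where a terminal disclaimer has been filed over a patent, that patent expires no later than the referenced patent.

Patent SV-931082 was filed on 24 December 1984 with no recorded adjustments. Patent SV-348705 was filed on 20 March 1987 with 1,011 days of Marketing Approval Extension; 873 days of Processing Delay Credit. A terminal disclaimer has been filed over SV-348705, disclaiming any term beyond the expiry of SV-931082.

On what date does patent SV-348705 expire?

2005-12-24

Natural term of SV-348705:
  Base: filing + 21 years → 20 March 2008.
  Marketing Approval Extension: 1011 days claimed exceeds the 1009-day cap, so +1009 days → 24 December 2010.
  Processing Delay Credit: +873 days → 15 May 2013.
Expiry of referenced patent SV-931082:
  Base: filing + 21 years → 24 December 2005.
Terminal disclaimer: SV-348705 expires on the earlier of 15 May 2013 and 24 December 2005.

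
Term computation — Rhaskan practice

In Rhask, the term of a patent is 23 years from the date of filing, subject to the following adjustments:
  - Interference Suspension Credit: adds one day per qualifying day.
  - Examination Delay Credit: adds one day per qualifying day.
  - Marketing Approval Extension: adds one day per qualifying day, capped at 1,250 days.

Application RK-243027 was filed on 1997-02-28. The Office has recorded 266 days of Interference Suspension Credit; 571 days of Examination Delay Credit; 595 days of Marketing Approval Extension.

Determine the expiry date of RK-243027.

2024-01-30

Base term: filing date + 23 years → 28 February 2020.
Interference Suspension Credit: +266 days → 20 November 2020.
Examination Delay Credit: +571 days → 14 June 2022.
Marketing Approval Extension: 595 days (within the 1250-day cap) → +595 days → 30 January 2024.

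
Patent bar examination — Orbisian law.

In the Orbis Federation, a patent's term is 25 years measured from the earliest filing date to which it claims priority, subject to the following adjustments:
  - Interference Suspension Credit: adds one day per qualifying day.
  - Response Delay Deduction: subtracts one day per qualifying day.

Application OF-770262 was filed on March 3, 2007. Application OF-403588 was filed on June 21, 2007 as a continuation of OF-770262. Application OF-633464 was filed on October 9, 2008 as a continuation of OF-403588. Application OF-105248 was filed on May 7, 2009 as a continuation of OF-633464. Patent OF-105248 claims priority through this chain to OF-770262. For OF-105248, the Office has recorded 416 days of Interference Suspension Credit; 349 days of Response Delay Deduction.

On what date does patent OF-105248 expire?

Earliest priority filing: 3 March 2007.
Base term: 3 March 2007 + 25 years → 3 March 2032.
Interference Suspension Credit: +416 days → 23 April 2033.
Response Delay Deduction: −349 days → 9 May 2032.

2032-05-09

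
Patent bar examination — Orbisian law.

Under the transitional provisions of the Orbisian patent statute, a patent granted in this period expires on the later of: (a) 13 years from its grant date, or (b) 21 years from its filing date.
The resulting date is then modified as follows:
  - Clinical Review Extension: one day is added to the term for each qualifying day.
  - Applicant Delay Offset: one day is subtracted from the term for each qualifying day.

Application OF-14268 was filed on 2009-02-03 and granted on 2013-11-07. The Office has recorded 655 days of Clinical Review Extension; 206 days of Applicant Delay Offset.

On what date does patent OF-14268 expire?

2031-04-28

(a) grant + 13 years → 7 November 2026.
(b) filing + 21 years → 3 February 2030.
Later of the two: 3 February 2030.
Clinical Review Extension: +655 days → 20 November 2031.
Applicant Delay Offset: −206 days → 28 April 2031.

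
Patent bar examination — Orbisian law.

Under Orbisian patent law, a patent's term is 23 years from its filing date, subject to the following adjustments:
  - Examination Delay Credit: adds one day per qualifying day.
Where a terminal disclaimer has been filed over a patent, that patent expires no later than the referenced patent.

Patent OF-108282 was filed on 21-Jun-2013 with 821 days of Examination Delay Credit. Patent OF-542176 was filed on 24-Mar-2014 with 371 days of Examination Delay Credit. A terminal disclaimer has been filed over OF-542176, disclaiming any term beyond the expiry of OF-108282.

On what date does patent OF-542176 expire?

2038-03-30

Natural term of OF-542176:
  Base: filing + 23 years → 24 March 2037.
  Examination Delay Credit: +371 days → 30 March 2038.
Expiry of referenced patent OF-108282:
  Base: filing + 23 years → 21 June 2036.
  Examination Delay Credit: +821 days → 20 September 2038.
Terminal disclaimer: OF-542176 expires on the earlier of 30 March 2038 and 20 September 2038.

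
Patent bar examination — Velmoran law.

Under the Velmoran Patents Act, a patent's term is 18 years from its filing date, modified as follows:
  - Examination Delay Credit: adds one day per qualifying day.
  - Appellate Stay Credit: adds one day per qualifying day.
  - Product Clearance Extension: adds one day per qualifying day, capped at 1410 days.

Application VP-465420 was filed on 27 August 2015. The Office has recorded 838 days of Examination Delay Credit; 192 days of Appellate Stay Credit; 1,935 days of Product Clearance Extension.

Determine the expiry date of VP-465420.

May 2, 2040

Base term: filing date + 18 years → 27 August 2033.
Examination Delay Credit: +838 days → 13 December 2035.
Appellate Stay Credit: +192 days → 22 June 2036.
Product Clearance Extension: 1935 days claimed exceeds the 1410-day cap, so +1410 days → 2 May 2040.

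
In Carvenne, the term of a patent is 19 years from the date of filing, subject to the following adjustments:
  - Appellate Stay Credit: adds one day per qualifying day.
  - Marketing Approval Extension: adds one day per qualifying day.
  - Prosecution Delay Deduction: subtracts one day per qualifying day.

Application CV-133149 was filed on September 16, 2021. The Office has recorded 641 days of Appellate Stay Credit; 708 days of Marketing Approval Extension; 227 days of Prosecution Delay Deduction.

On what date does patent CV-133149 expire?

October 13, 2043

Base term: filing date + 19 years → 16 September 2040.
Appellate Stay Credit: +641 days → 19 June 2042.
Marketing Approval Extension: +708 days → 27 May 2044.
Prosecution Delay Deduction: −227 days → 13 October 2043.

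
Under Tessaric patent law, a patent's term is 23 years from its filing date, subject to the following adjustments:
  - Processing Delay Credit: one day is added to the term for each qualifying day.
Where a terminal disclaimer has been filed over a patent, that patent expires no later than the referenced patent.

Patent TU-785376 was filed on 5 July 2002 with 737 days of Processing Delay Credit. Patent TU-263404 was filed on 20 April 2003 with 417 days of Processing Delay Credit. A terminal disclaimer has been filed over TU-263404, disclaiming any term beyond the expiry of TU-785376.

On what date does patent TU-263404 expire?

Natural term of TU-263404:
  Base: filing + 23 years → 20 April 2026.
  Processing Delay Credit: +417 days → 11 June 2027.
Expiry of referenced patent TU-785376:
  Base: filing + 23 years → 5 July 2025.
  Processing Delay Credit: +737 days → 12 July 2027.
Terminal disclaimer: TU-263404 expires on the earlier of 11 June 2027 and 12 July 2027.

2027-06-11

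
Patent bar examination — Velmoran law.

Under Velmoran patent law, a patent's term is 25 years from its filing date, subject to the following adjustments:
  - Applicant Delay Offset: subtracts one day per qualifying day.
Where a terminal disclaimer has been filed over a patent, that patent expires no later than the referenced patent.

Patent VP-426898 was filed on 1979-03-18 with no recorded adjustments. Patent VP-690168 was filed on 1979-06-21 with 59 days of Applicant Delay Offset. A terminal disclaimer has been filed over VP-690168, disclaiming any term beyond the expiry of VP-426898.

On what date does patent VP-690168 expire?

March 18, 2004

Natural term of VP-690168:
  Base: filing + 25 years → 21 June 2004.
  Applicant Delay Offset: −59 days → 23 April 2004.
Expiry of referenced patent VP-426898:
  Base: filing + 25 years → 18 March 2004.
Terminal disclaimer: VP-690168 expires on the earlier of 23 April 2004 and 18 March 2004.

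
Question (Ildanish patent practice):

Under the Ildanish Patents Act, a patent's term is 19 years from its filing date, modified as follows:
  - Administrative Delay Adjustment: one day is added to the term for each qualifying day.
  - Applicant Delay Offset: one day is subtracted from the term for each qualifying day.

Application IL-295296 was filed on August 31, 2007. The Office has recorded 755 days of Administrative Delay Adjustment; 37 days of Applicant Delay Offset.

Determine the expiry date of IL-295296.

Base term: filing date + 19 years → 31 August 2026.
Administrative Delay Adjustment: +755 days → 24 September 2028.
Applicant Delay Offset: −37 days → 18 August 2028.

August 18, 2028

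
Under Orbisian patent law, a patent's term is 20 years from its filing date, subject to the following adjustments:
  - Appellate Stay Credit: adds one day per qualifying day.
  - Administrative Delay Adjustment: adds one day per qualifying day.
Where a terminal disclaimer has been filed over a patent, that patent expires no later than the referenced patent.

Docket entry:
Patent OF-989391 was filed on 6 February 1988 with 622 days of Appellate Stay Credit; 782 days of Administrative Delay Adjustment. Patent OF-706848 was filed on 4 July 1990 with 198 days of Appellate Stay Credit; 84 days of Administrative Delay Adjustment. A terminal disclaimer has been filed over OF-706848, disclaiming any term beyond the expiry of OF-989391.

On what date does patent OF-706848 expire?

2011-04-12

Natural term of OF-706848:
  Base: filing + 20 years → 4 July 2010.
  Appellate Stay Credit: +198 days → 18 January 2011.
  Administrative Delay Adjustment: +84 days → 12 April 2011.
Expiry of referenced patent OF-989391:
  Base: filing + 20 years → 6 February 2008.
  Appellate Stay Credit: +622 days → 20 October 2009.
  Administrative Delay Adjustment: +782 days → 11 December 2011.
Terminal disclaimer: OF-706848 expires on the earlier of 12 April 2011 and 11 December 2011.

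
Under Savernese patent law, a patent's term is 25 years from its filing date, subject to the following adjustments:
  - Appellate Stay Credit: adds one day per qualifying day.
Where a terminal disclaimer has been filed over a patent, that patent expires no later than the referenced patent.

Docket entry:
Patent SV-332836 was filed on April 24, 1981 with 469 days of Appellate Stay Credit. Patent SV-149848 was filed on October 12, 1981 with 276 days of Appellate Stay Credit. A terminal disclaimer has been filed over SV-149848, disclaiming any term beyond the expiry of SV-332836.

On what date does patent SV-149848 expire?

Natural term of SV-149848:
  Base: filing + 25 years → 12 October 2006.
  Appellate Stay Credit: +276 days → 15 July 2007.
Expiry of referenced patent SV-332836:
  Base: filing + 25 years → 24 April 2006.
  Appellate Stay Credit: +469 days → 6 August 2007.
Terminal disclaimer: SV-149848 expires on the earlier of 15 July 2007 and 6 August 2007.

July 15, 2007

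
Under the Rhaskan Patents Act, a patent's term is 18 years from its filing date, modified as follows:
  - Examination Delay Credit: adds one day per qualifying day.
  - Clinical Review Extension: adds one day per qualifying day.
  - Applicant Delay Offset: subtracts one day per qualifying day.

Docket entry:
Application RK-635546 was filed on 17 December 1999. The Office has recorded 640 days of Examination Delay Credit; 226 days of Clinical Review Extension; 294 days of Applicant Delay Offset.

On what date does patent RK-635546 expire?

2019-07-12

Base term: filing date + 18 years → 17 December 2017.
Examination Delay Credit: +640 days → 18 September 2019.
Clinical Review Extension: +226 days → 1 May 2020.
Applicant Delay Offset: −294 days → 12 July 2019.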